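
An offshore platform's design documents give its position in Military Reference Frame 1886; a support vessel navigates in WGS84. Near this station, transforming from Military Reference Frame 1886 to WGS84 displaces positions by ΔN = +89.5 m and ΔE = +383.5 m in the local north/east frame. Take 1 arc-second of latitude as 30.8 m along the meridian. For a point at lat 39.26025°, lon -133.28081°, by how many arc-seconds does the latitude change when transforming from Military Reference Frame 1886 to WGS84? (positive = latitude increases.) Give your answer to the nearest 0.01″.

Δφ = 2.91″

1″ of latitude = 30.80 m, so Δφ = 89.5 / 30.80 = 2.906″.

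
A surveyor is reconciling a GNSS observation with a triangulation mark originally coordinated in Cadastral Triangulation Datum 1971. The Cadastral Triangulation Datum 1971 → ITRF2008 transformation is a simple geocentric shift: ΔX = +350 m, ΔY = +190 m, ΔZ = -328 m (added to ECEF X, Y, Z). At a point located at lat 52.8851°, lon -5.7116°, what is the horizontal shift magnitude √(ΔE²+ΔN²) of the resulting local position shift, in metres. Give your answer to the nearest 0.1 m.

512.1 m

The local east axis at (φ, λ) is (−sin λ, cos λ, 0), so ΔE = −sin(-5.7116°)·350 + cos(-5.7116°)·190 = 223.89 m.
The local north axis is (−sin φ cos λ, −sin φ sin λ, cos φ), giving ΔN = -277.714 + 15.079 − 197.920 = -460.56 m.
Horizontal magnitude = √(ΔE² + ΔN²) = √(223.89² + (-460.56)²) = 512.09 m.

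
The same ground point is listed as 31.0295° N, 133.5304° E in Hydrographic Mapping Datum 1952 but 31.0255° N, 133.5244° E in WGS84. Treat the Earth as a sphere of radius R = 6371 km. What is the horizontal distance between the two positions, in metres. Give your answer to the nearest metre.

Δφ = 31.0255° − 31.0295° = -0.0040°; Δλ = 133.5244° − 133.5304° = -0.0060°.
1° along a meridian = πR/180 = 111195 m.
ΔN = Δφ × 111195 = -444.8 m; ΔE = Δλ × 111195 × cos(31.0295°) = -0.0060 × 111195 × 0.856902 = -571.7 m.
Distance = √(ΔE² + ΔN²) = √((-571.7)² + (-444.8)²) = 724.3 m.

724 m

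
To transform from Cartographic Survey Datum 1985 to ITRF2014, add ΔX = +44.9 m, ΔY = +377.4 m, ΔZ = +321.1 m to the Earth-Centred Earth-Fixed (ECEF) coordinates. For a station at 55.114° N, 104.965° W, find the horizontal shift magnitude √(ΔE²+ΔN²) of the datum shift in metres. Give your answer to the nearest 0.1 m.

495.2 m

At φ = 55.114°, λ = -104.965°: sin φ = 0.820292, cos φ = 0.571945, sin λ = -0.966084, cos λ = -0.258229.
ΔE = −sin λ·ΔX + cos λ·ΔY = −(-0.966084)·(44.9) + (-0.258229)·(377.4) = -54.08 m.
ΔN = −sin φ cos λ·ΔX − sin φ sin λ·ΔY + cos φ·ΔZ = −(0.820292)(-0.258229)(44.9) − (0.820292)(-0.966084)(377.4) + (0.571945)(321.1) = 492.24 m.
Horizontal magnitude = √(ΔE² + ΔN²) = √((-54.08)² + 492.24²) = 495.20 m.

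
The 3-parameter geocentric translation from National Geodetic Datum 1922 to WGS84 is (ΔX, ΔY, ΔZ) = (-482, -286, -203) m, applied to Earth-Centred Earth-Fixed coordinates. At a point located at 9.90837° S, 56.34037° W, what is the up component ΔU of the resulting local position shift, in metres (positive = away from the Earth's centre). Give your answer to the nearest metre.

The local up (radial) axis is (cos φ cos λ, cos φ sin λ, sin φ), giving ΔU = -263.168 + 234.500 + 34.931 = 6.26 m.

ΔU = 6 m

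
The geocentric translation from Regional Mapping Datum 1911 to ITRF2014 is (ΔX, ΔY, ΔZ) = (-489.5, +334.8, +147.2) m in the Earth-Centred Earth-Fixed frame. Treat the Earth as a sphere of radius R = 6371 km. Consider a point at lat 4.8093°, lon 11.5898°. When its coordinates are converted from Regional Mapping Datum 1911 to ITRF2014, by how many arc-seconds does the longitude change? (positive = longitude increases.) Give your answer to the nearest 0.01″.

sin φ = 0.083840, cos φ = 0.996479, sin λ = 0.200904, cos λ = 0.979611.
East component: ΔE = −sin λ·ΔX + cos λ·ΔY = −(0.200904)(-489.5) + (0.979611)(334.8) = 426.32 m.
1° of latitude spans πR/180 = 111195 m; at latitude φ, 1° of longitude spans that × cos φ = 110803.4 m, so Δλ = 426.32 / 110803.4 × 3600 = 13.851″.

Δλ = 13.85″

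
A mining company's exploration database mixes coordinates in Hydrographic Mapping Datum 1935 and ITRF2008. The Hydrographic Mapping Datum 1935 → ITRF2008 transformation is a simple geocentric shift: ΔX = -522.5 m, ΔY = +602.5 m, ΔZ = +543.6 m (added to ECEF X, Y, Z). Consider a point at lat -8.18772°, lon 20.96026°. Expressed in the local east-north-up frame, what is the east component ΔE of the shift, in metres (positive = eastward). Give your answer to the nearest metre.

The local east axis at (φ, λ) is (−sin λ, cos λ, 0), so ΔE = −sin(20.96026°)·(-522.5) + cos(20.96026°)·602.5 = 749.54 m.

ΔE = 750 m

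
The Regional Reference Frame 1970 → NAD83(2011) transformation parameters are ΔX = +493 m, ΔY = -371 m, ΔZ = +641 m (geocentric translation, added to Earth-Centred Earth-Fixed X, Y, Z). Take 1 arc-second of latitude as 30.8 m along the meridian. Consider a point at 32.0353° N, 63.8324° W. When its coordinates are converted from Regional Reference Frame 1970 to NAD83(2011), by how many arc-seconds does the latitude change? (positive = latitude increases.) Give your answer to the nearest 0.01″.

sin φ = 0.530442, cos φ = 0.847721, sin λ = -0.897508, cos λ = 0.440998.
North component: ΔN = −sin φ cos λ·ΔX − sin φ sin λ·ΔY + cos φ·ΔZ = −(0.530442)(0.440998)(493) − (0.530442)(-0.897508)(-371) + (0.847721)(641) = 251.44 m.
1° of latitude spans 3600 × 30.80 = 110880 m, so Δφ = 251.44 / 110880 × 3600 = 8.164″.

Δφ = 8.16″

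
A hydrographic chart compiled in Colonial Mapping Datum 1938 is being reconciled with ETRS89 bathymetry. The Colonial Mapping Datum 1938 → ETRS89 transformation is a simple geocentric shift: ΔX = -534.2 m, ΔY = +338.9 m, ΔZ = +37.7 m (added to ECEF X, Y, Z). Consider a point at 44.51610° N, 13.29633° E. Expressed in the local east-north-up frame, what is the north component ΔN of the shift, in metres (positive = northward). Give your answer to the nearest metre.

The local north axis is (−sin φ cos λ, −sin φ sin λ, cos φ), giving ΔN = 364.493 − 54.646 + 26.882 = 336.73 m.

ΔN = 337 m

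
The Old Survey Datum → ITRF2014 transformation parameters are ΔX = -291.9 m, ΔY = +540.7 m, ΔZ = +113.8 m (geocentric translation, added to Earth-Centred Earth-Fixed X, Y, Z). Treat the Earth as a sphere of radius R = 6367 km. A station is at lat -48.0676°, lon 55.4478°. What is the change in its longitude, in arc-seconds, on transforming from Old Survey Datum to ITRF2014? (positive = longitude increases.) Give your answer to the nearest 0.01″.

Δλ = 26.52″

sin φ = -0.743934, cos φ = 0.668253, sin λ = 0.823610, cos λ = 0.567157.
East component: ΔE = −sin λ·ΔX + cos λ·ΔY = −(0.823610)(-291.9) + (0.567157)(540.7) = 547.07 m.
1° of latitude spans πR/180 = 111125 m; at latitude φ, 1° of longitude spans that × cos φ = 74259.7 m, so Δλ = 547.07 / 74259.7 × 3600 = 26.521″.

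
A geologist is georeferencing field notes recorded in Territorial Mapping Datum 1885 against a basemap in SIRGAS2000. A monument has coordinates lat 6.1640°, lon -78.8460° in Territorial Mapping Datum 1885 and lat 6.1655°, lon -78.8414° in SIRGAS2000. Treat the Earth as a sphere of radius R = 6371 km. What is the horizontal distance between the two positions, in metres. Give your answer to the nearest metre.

535 m

Δφ = 6.1655° − 6.1640° = +0.0015°; Δλ = -78.8414° − -78.8460° = +0.0046°.
1° along a meridian = πR/180 = 111195 m.
ΔN = Δφ × 111195 = 166.8 m; ΔE = Δλ × 111195 × cos(6.1640°) = +0.0046 × 111195 × 0.994219 = 508.5 m.
Distance = √(ΔE² + ΔN²) = √(508.5² + 166.8²) = 535.2 m.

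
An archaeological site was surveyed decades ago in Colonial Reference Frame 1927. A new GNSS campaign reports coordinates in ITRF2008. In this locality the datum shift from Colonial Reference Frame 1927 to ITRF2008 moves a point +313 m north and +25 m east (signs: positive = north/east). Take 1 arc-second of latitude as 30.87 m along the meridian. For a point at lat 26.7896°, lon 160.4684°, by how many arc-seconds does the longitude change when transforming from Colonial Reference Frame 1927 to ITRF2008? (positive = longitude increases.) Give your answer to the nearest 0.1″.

Δλ = 0.9″

At latitude 26.7896°, cos φ = 0.892668.
1″ of longitude at this latitude = 30.87 × cos φ = 27.5567 m, so Δλ = 25.0 / 27.5567 = 0.907″.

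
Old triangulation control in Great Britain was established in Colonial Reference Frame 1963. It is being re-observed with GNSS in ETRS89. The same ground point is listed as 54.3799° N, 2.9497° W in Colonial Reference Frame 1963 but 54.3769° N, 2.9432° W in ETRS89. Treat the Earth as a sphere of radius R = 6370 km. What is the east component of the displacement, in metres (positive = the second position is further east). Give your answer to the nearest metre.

Δφ = 54.3769° − 54.3799° = -0.0030°; Δλ = -2.9432° − -2.9497° = +0.0065°.
1° along a meridian = πR/180 = 111177 m.
ΔN = Δφ × 111177 = -333.5 m; ΔE = Δλ × 111177 × cos(54.3799°) = +0.0065 × 111177 × 0.582408 = 420.9 m.

ΔE = 421 m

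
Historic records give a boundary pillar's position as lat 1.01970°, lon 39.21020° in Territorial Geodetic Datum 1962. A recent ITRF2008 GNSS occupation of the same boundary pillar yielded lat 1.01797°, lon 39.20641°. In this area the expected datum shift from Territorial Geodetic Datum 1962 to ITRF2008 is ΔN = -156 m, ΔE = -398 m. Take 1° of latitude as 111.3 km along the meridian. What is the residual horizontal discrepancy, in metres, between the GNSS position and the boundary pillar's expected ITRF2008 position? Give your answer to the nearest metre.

Observed coordinate differences: Δφ = -0.00173°, Δλ = -0.00379°.
Converting to metres (1° lat = 111300 m, cos φ = 0.999842): observed ΔN = -192.5 m, observed ΔE = -421.8 m.
Subtracting the expected shift leaves a residual of -192.5 − (-156) = -36.5 m north and -421.8 − (-398) = -23.8 m east.
Residual distance = √((-36.5)² + (-23.8)²) = 43.6 m.

44 m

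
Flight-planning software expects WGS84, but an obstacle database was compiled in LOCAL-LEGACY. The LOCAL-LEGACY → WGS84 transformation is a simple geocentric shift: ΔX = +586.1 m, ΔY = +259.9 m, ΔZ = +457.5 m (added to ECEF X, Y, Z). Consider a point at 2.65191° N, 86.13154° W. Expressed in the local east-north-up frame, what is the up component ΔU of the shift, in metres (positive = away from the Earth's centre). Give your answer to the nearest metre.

The local up (radial) axis is (cos φ cos λ, cos φ sin λ, sin φ), giving ΔU = 39.500 − 259.030 + 21.168 = -198.36 m.

ΔU = -198 m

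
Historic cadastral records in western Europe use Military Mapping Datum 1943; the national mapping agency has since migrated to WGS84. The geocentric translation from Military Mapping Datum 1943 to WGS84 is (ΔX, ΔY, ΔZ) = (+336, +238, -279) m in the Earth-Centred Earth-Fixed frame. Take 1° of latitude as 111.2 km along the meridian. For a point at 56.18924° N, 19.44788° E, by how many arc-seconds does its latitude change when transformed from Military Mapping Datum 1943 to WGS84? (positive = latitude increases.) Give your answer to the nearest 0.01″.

Δφ = -15.68″

sin φ = 0.830880, cos φ = 0.556452, sin λ = 0.332949, cos λ = 0.942945.
North component: ΔN = −sin φ cos λ·ΔX − sin φ sin λ·ΔY + cos φ·ΔZ = −(0.830880)(0.942945)(336) − (0.830880)(0.332949)(238) + (0.556452)(-279) = -484.34 m.
1° of latitude spans 111200 m, so Δφ = -484.34 / 111200 × 3600 = -15.680″.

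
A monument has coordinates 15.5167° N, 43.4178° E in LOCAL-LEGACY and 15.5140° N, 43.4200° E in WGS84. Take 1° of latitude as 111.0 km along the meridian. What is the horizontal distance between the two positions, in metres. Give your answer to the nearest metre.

381 m

Δφ = 15.5140° − 15.5167° = -0.0027°; Δλ = 43.4200° − 43.4178° = +0.0022°.
ΔN = Δφ × 111000 = -299.7 m; ΔE = Δλ × 111000 × cos(15.5167°) = +0.0022 × 111000 × 0.963553 = 235.3 m.
Distance = √(ΔE² + ΔN²) = √(235.3² + (-299.7)²) = 381.0 m.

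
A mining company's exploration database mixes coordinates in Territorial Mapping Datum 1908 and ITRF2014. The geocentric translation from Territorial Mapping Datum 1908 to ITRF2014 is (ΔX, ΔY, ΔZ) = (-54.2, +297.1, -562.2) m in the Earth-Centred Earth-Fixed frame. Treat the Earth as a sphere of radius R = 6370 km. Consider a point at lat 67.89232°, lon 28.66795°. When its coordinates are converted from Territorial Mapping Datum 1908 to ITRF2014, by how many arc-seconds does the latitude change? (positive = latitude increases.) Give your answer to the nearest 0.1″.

Δφ = -9.7″

sin φ = 0.926478, cos φ = 0.376348, sin λ = 0.479733, cos λ = 0.877415.
North component: ΔN = −sin φ cos λ·ΔX − sin φ sin λ·ΔY + cos φ·ΔZ = −(0.926478)(0.877415)(-54.2) − (0.926478)(0.479733)(297.1) + (0.376348)(-562.2) = -299.57 m.
1° of latitude spans πR/180 = 111177 m, so Δφ = -299.57 / 111177 × 3600 = -9.700″.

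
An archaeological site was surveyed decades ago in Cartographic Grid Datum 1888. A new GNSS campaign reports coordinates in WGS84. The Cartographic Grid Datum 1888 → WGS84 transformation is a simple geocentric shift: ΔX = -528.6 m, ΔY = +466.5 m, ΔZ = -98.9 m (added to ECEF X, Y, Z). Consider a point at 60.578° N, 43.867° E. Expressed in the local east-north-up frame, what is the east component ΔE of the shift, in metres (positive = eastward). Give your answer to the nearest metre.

The local east axis at (φ, λ) is (−sin λ, cos λ, 0), so ΔE = −sin(43.867°)·(-528.6) + cos(43.867°)·466.5 = 702.64 m.

ΔE = 703 m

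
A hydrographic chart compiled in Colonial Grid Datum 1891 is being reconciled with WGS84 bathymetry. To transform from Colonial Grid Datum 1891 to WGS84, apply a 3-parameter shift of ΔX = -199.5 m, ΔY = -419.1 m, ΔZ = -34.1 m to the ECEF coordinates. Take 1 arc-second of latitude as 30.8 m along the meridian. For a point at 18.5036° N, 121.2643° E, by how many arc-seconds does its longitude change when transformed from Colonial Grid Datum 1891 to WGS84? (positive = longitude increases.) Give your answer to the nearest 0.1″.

Δλ = 13.3″

sin φ = 0.317364, cos φ = 0.948304, sin λ = 0.854782, cos λ = -0.518987.
East component: ΔE = −sin λ·ΔX + cos λ·ΔY = −(0.854782)(-199.5) + (-0.518987)(-419.1) = 388.04 m.
1° of latitude spans 3600 × 30.80 = 110880 m; at latitude φ, 1° of longitude spans that × cos φ = 105147.9 m, so Δλ = 388.04 / 105147.9 × 3600 = 13.285″.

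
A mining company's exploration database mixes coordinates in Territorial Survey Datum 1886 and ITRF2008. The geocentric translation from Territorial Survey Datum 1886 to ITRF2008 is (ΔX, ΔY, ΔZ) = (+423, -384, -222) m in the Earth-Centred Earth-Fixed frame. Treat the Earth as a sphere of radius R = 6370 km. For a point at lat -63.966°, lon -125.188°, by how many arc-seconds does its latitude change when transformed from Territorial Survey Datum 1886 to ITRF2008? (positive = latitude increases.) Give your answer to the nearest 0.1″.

Δφ = -1.1″

sin φ = -0.898534, cos φ = 0.438904, sin λ = -0.817266, cos λ = -0.576261.
North component: ΔN = −sin φ cos λ·ΔX − sin φ sin λ·ΔY + cos φ·ΔZ = −(-0.898534)(-0.576261)(423) − (-0.898534)(-0.817266)(-384) + (0.438904)(-222) = -34.48 m.
1° of latitude spans πR/180 = 111177 m, so Δφ = -34.48 / 111177 × 3600 = -1.116″.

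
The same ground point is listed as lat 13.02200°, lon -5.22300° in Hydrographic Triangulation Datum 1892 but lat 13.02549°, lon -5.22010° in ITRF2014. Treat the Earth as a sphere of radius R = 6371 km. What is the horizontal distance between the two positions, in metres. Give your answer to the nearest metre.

Δφ = 13.02549° − 13.02200° = +0.00349°; Δλ = -5.22010° − -5.22300° = +0.00290°.
1° along a meridian = πR/180 = 111195 m.
ΔN = Δφ × 111195 = 388.1 m; ΔE = Δλ × 111195 × cos(13.02200°) = +0.00290 × 111195 × 0.974284 = 314.2 m.
Distance = √(ΔE² + ΔN²) = √(314.2² + 388.1²) = 499.3 m.

499 m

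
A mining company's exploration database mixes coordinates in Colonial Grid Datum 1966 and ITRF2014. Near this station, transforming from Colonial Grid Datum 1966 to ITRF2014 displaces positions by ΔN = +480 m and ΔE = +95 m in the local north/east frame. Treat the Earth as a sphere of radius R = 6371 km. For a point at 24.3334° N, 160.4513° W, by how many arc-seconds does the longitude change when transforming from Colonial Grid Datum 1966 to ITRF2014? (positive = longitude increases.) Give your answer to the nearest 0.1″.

At latitude 24.3334°, cos φ = 0.911163.
One radian of longitude at latitude φ spans R cos φ, so Δλ = ΔE / (R cos φ) = 95.0 / (6371000 × 0.911163) = 1.6365e-05 rad = 3.376″.

Δλ = 3.4″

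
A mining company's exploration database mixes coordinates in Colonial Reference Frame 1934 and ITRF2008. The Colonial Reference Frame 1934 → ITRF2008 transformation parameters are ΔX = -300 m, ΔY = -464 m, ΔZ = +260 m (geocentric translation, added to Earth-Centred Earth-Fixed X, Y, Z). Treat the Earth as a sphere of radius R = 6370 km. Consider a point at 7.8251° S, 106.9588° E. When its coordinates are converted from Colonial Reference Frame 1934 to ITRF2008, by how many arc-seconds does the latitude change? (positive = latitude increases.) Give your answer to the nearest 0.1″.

Δφ = 6.8″

sin φ = -0.136150, cos φ = 0.990688, sin λ = 0.956515, cos λ = -0.291684.
North component: ΔN = −sin φ cos λ·ΔX − sin φ sin λ·ΔY + cos φ·ΔZ = −(-0.136150)(-0.291684)(-300) − (-0.136150)(0.956515)(-464) + (0.990688)(260) = 209.07 m.
1° of latitude spans πR/180 = 111177 m, so Δφ = 209.07 / 111177 × 3600 = 6.770″.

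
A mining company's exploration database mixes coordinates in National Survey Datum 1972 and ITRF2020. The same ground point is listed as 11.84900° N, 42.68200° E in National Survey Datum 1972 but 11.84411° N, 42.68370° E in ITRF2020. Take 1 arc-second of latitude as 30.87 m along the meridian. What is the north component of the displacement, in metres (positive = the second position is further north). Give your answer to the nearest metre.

ΔN = -543 m

Δφ = 11.84411° − 11.84900° = -0.00489°; Δλ = 42.68370° − 42.68200° = +0.00170°.
1° of latitude = 3600 × 30.87 = 111132 m.
ΔN = Δφ × 111132 = -543.4 m; ΔE = Δλ × 111132 × cos(11.84900°) = +0.00170 × 111132 × 0.978692 = 184.9 m.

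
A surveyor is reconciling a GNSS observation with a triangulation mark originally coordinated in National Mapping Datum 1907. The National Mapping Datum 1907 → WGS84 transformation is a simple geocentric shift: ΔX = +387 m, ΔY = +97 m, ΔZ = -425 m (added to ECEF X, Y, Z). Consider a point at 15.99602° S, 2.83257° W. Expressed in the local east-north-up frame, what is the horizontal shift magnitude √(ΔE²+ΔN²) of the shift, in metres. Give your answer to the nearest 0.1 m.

324.8 m

At φ = -15.99602°, λ = -2.83257°: sin φ = -0.275571, cos φ = 0.961281, sin λ = -0.049418, cos λ = 0.998778.
ΔE = −sin λ·ΔX + cos λ·ΔY = −(-0.049418)·(387) + (0.998778)·(97) = 116.01 m.
ΔN = −sin φ cos λ·ΔX − sin φ sin λ·ΔY + cos φ·ΔZ = −(-0.275571)(0.998778)(387) − (-0.275571)(-0.049418)(97) + (0.961281)(-425) = -303.35 m.
Horizontal magnitude = √(ΔE² + ΔN²) = √(116.01² + (-303.35)²) = 324.77 m.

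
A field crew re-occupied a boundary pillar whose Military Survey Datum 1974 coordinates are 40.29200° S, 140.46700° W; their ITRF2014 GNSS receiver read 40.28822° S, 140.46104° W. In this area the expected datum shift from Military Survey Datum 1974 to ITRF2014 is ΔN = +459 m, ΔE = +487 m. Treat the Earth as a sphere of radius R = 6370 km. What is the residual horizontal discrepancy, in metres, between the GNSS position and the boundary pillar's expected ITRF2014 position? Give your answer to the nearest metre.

Observed coordinate differences: Δφ = +0.00378°, Δλ = +0.00596°.
Converting to metres (1° lat = 111177 m, cos φ = 0.762759): observed ΔN = 420.3 m, observed ΔE = 505.4 m.
Subtracting the expected shift leaves a residual of 420.3 − (459) = -38.7 m north and 505.4 − (487) = 18.4 m east.
Residual distance = √((-38.7)² + 18.4²) = 42.9 m.

43 m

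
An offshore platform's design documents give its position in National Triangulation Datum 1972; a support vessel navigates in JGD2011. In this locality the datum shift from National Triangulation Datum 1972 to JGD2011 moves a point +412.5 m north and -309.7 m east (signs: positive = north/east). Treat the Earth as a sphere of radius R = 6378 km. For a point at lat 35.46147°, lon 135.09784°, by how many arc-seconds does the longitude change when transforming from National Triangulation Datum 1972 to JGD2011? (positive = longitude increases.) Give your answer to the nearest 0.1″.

Δλ = -12.3″

At latitude 35.46147°, cos φ = 0.814506.
One radian of longitude at latitude φ spans R cos φ, so Δλ = ΔE / (R cos φ) = -309.7 / (6378000 × 0.814506) = -5.9616e-05 rad = -12.297″.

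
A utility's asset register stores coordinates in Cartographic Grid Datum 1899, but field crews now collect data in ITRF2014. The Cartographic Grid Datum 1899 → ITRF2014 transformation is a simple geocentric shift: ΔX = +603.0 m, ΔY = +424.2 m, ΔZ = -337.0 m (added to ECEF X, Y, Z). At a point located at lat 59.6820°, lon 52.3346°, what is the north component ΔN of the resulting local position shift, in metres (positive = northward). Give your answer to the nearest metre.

The local north axis is (−sin φ cos λ, −sin φ sin λ, cos φ), giving ΔN = -318.071 − 289.869 − 170.117 = -778.06 m.

ΔN = -778 m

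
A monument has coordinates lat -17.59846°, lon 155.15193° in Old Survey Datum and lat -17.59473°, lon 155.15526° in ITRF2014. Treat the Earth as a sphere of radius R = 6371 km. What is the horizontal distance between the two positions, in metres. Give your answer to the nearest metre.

545 m

Δφ = -17.59473° − -17.59846° = +0.00373°; Δλ = 155.15526° − 155.15193° = +0.00333°.
1° along a meridian = πR/180 = 111195 m.
ΔN = Δφ × 111195 = 414.8 m; ΔE = Δλ × 111195 × cos(-17.59846°) = +0.00333 × 111195 × 0.953199 = 352.9 m.
Distance = √(ΔE² + ΔN²) = √(352.9² + 414.8²) = 544.6 m.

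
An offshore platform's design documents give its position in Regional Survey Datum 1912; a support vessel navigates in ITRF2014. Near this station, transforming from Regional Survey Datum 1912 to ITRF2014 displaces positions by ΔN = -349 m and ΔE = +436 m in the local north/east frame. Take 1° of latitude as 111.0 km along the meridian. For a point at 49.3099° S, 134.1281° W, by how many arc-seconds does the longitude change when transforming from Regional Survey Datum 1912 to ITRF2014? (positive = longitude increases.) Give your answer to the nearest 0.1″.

Δλ = 21.7″

At latitude -49.3099°, cos φ = 0.651967.
1° of longitude at this latitude = 111.0 × cos φ = 72.37 km, so Δλ = 436.0 / 72368.4 = 0.0060247° = 21.689″.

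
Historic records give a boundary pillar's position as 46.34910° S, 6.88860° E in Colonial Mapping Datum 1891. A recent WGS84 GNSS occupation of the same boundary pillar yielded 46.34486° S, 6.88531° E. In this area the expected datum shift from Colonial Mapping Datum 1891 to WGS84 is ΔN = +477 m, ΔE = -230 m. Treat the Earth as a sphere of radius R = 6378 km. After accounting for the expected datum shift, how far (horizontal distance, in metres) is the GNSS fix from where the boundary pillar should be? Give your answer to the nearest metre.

23 m

Observed coordinate differences: Δφ = +0.00424°, Δλ = -0.00329°.
Converting to metres (1° lat = 111317 m, cos φ = 0.690263): observed ΔN = 472.0 m, observed ΔE = -252.8 m.
Subtracting the expected shift leaves a residual of 472.0 − (477) = -5.0 m north and -252.8 − (-230) = -22.8 m east.
Residual distance = √((-5.0)² + (-22.8)²) = 23.3 m.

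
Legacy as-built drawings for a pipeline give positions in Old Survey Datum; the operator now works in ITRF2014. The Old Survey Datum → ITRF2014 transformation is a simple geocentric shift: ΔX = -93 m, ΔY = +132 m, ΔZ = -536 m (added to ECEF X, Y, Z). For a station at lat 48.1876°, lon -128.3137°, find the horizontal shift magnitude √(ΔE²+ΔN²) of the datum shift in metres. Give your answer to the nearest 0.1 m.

At φ = 48.1876°, λ = -128.3137°: sin φ = 0.745332, cos φ = 0.666694, sin λ = -0.784628, cos λ = -0.619967.
ΔE = −sin λ·ΔX + cos λ·ΔY = −(-0.784628)·(-93) + (-0.619967)·(132) = -154.81 m.
ΔN = −sin φ cos λ·ΔX − sin φ sin λ·ΔY + cos φ·ΔZ = −(0.745332)(-0.619967)(-93) − (0.745332)(-0.784628)(132) + (0.666694)(-536) = -323.13 m.
Horizontal magnitude = √(ΔE² + ΔN²) = √((-154.81)² + (-323.13)²) = 358.30 m.

358.3 m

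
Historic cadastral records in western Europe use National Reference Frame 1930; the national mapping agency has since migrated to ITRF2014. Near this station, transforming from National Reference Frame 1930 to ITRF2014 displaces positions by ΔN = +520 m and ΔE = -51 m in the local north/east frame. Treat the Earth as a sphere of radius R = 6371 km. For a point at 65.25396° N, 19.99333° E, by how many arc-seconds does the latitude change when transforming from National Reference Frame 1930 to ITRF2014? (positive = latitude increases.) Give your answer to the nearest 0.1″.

On a sphere of radius R, 1 rad of latitude = R, so Δφ = ΔN / R = 520.0 / 6371000 = 8.1620e-05 rad = 16.835″.

Δφ = 16.8″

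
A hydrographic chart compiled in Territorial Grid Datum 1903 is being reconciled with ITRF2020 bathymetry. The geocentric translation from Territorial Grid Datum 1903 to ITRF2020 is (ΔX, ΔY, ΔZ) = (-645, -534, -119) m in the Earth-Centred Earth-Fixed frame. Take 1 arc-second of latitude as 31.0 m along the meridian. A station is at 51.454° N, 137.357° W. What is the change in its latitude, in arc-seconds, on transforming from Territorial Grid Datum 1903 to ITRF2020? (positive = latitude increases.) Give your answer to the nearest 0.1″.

Δφ = -23.5″

sin φ = 0.782108, cos φ = 0.623143, sin λ = -0.677428, cos λ = -0.735589.
North component: ΔN = −sin φ cos λ·ΔX − sin φ sin λ·ΔY + cos φ·ΔZ = −(0.782108)(-0.735589)(-645) − (0.782108)(-0.677428)(-534) + (0.623143)(-119) = -728.15 m.
1° of latitude spans 3600 × 31.00 = 111600 m, so Δφ = -728.15 / 111600 × 3600 = -23.489″.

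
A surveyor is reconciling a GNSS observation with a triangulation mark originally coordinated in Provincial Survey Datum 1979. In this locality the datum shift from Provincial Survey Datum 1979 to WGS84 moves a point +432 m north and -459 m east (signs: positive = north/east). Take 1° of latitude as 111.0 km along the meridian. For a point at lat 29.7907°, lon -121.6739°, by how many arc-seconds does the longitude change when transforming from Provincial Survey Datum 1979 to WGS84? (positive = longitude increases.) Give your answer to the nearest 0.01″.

At latitude 29.7907°, cos φ = 0.867846.
1° of longitude at this latitude = 111.0 × cos φ = 96.33 km, so Δλ = -459.0 / 96330.9 = -0.0047648° = -17.153″.

Δλ = -17.15″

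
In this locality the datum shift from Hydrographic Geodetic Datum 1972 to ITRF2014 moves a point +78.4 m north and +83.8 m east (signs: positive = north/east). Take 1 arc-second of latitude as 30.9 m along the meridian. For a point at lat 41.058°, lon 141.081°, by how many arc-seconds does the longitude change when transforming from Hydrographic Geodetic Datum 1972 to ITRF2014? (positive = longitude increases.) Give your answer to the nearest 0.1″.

Δλ = 3.6″

At latitude 41.058°, cos φ = 0.754045.
1″ of longitude at this latitude = 30.90 × cos φ = 23.3000 m, so Δλ = 83.8 / 23.3000 = 3.597″.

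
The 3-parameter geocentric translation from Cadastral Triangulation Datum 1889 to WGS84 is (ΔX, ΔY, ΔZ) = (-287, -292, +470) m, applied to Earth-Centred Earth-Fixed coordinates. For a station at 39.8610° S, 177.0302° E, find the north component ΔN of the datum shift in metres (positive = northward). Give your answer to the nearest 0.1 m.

The local north axis is (−sin φ cos λ, −sin φ sin λ, cos φ), giving ΔN = 183.699 − 9.696 + 360.773 = 534.78 m.

ΔN = 534.8 m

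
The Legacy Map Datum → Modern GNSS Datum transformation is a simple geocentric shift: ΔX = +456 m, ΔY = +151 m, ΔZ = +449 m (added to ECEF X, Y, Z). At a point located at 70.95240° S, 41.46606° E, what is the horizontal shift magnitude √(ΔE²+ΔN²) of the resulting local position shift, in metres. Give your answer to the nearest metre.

595 m

At φ = -70.95240°, λ = 41.46606°: sin φ = -0.945248, cos φ = 0.326354, sin λ = 0.662176, cos λ = 0.749348.
ΔE = −sin λ·ΔX + cos λ·ΔY = −(0.662176)·(456) + (0.749348)·(151) = -188.80 m.
ΔN = −sin φ cos λ·ΔX − sin φ sin λ·ΔY + cos φ·ΔZ = −(-0.945248)(0.749348)(456) − (-0.945248)(0.662176)(151) + (0.326354)(449) = 564.04 m.
Horizontal magnitude = √(ΔE² + ΔN²) = √((-188.80)² + 564.04²) = 594.80 m.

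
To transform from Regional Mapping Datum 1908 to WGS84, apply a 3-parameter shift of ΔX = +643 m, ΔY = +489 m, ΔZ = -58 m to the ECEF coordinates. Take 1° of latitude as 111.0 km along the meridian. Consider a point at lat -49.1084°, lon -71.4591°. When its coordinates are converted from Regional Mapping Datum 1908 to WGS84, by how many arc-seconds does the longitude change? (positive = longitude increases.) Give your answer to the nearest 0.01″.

Δλ = 37.91″

sin φ = -0.755949, cos φ = 0.654630, sin λ = -0.948097, cos λ = 0.317982.
East component: ΔE = −sin λ·ΔX + cos λ·ΔY = −(-0.948097)(643) + (0.317982)(489) = 765.12 m.
1° of latitude spans 111000 m; at latitude φ, 1° of longitude spans that × cos φ = 72663.9 m, so Δλ = 765.12 / 72663.9 × 3600 = 37.906″.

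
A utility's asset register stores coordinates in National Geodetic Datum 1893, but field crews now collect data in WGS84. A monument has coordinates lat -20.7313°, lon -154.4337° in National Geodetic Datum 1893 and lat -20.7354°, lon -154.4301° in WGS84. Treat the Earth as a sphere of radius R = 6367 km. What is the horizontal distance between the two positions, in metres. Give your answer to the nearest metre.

Δφ = -20.7354° − -20.7313° = -0.0041°; Δλ = -154.4301° − -154.4337° = +0.0036°.
1° along a meridian = πR/180 = 111125 m.
ΔN = Δφ × 111125 = -455.6 m; ΔE = Δλ × 111125 × cos(-20.7313°) = +0.0036 × 111125 × 0.935251 = 374.1 m.
Distance = √(ΔE² + ΔN²) = √(374.1² + (-455.6)²) = 589.6 m.

590 m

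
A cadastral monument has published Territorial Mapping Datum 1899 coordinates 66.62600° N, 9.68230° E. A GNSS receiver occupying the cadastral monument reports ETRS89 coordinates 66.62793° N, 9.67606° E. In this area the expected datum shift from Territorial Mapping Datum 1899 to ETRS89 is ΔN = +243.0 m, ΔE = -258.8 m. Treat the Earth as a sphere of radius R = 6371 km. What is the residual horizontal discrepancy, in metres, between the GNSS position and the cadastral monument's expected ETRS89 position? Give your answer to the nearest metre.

Observed coordinate differences: Δφ = +0.00193°, Δλ = -0.00624°.
Converting to metres (1° lat = 111195 m, cos φ = 0.396731): observed ΔN = 214.6 m, observed ΔE = -275.3 m.
Subtracting the expected shift leaves a residual of 214.6 − (243.0) = -28.4 m north and -275.3 − (-258.8) = -16.5 m east.
Residual distance = √((-28.4)² + (-16.5)²) = 32.8 m.

33 m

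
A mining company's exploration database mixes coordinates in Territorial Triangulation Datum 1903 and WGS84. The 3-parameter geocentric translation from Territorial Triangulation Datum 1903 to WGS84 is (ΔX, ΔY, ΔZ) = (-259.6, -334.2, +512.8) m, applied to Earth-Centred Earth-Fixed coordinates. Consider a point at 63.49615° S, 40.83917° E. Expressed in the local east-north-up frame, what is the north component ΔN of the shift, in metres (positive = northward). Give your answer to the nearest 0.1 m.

ΔN = -142.5 m

At φ = -63.49615°, λ = 40.83917°: sin φ = -0.894904, cos φ = 0.446258, sin λ = 0.653938, cos λ = 0.756548.
ΔN = −sin φ cos λ·ΔX − sin φ sin λ·ΔY + cos φ·ΔZ = −(-0.894904)(0.756548)(-259.6) − (-0.894904)(0.653938)(-334.2) + (0.446258)(512.8) = -142.50 m.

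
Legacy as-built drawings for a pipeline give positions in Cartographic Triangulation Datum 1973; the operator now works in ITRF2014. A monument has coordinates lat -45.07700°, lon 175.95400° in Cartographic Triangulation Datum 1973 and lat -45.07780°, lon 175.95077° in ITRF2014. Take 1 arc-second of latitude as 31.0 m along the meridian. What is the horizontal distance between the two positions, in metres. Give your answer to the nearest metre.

270 m

Δφ = -45.07780° − -45.07700° = -0.00080°; Δλ = 175.95077° − 175.95400° = -0.00323°.
1° of latitude = 3600 × 31.00 = 111600 m.
ΔN = Δφ × 111600 = -89.3 m; ΔE = Δλ × 111600 × cos(-45.07700°) = -0.00323 × 111600 × 0.706156 = -254.5 m.
Distance = √(ΔE² + ΔN²) = √((-254.5)² + (-89.3)²) = 269.7 m.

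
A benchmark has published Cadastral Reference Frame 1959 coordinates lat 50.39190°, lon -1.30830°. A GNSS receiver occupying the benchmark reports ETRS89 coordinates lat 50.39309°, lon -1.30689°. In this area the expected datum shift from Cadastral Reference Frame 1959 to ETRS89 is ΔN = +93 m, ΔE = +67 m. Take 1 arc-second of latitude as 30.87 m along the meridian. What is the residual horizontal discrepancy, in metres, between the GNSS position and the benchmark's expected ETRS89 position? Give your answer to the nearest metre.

51 m

Observed coordinate differences: Δφ = +0.00119°, Δλ = +0.00141°.
Converting to metres (1° lat = 111132 m, cos φ = 0.637533): observed ΔN = 132.2 m, observed ΔE = 99.9 m.
Subtracting the expected shift leaves a residual of 132.2 − (93) = 39.2 m north and 99.9 − (67) = 32.9 m east.
Residual distance = √(39.2² + 32.9²) = 51.2 m.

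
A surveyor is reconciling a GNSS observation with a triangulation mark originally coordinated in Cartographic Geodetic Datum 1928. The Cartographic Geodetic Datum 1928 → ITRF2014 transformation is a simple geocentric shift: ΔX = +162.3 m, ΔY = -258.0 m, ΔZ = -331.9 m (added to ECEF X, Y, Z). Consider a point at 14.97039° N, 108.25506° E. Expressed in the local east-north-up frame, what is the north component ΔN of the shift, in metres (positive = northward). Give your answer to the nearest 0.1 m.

ΔN = -244.2 m

The local north axis is (−sin φ cos λ, −sin φ sin λ, cos φ), giving ΔN = 13.133 + 63.292 − 320.635 = -244.21 m.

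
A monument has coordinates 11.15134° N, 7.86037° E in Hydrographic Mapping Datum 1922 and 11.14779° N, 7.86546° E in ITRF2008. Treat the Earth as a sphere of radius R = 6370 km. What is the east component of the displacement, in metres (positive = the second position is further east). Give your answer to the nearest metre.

ΔE = 555 m

Δφ = 11.14779° − 11.15134° = -0.00355°; Δλ = 7.86546° − 7.86037° = +0.00509°.
1° along a meridian = πR/180 = 111177 m.
ΔN = Δφ × 111177 = -394.7 m; ΔE = Δλ × 111177 × cos(11.15134°) = +0.00509 × 111177 × 0.981120 = 555.2 m.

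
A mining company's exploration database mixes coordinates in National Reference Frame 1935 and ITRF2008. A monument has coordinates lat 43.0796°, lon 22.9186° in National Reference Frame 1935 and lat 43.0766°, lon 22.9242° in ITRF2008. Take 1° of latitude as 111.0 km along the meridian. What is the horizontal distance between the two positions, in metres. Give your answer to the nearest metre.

Δφ = 43.0766° − 43.0796° = -0.0030°; Δλ = 22.9242° − 22.9186° = +0.0056°.
ΔN = Δφ × 111000 = -333.0 m; ΔE = Δλ × 111000 × cos(43.0796°) = +0.0056 × 111000 × 0.730406 = 454.0 m.
Distance = √(ΔE² + ΔN²) = √(454.0² + (-333.0)²) = 563.0 m.

563 m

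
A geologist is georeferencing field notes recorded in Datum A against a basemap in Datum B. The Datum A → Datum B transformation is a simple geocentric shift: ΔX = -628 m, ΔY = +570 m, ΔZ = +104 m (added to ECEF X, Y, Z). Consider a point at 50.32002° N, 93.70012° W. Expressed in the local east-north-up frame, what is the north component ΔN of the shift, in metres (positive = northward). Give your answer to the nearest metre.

The local north axis is (−sin φ cos λ, −sin φ sin λ, cos φ), giving ΔN = -31.191 + 437.770 + 66.404 = 472.98 m.

ΔN = 473 m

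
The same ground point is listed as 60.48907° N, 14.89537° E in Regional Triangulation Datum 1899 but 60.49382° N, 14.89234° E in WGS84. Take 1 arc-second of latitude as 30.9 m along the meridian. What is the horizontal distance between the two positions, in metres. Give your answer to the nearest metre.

Δφ = 60.49382° − 60.48907° = +0.00475°; Δλ = 14.89234° − 14.89537° = -0.00303°.
1° of latitude = 3600 × 30.90 = 111240 m.
ΔN = Δφ × 111240 = 528.4 m; ΔE = Δλ × 111240 × cos(60.48907°) = -0.00303 × 111240 × 0.492590 = -166.0 m.
Distance = √(ΔE² + ΔN²) = √((-166.0)² + 528.4²) = 553.9 m.

554 m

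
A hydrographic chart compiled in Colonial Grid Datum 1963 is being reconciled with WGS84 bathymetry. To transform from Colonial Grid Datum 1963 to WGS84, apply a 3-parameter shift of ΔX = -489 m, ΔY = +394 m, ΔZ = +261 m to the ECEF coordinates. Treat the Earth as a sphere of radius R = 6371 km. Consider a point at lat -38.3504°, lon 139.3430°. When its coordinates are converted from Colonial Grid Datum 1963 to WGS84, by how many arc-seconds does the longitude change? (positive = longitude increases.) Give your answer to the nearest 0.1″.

sin φ = -0.620469, cos φ = 0.784231, sin λ = 0.651529, cos λ = -0.758624.
East component: ΔE = −sin λ·ΔX + cos λ·ΔY = −(0.651529)(-489) + (-0.758624)(394) = 19.70 m.
1° of latitude spans πR/180 = 111195 m; at latitude φ, 1° of longitude spans that × cos φ = 87202.5 m, so Δλ = 19.70 / 87202.5 × 3600 = 0.813″.

Δλ = 0.8″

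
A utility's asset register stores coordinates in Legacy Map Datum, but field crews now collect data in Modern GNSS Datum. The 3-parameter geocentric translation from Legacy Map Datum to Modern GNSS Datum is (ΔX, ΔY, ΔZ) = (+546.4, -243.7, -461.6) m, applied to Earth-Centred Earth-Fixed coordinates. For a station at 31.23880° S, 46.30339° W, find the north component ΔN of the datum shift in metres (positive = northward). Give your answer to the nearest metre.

At φ = -31.23880°, λ = -46.30339°: sin φ = -0.518606, cos φ = 0.855013, sin λ = -0.723008, cos λ = 0.690840.
ΔN = −sin φ cos λ·ΔX − sin φ sin λ·ΔY + cos φ·ΔZ = −(-0.518606)(0.690840)(546.4) − (-0.518606)(-0.723008)(-243.7) + (0.855013)(-461.6) = -107.54 m.

ΔN = -108 m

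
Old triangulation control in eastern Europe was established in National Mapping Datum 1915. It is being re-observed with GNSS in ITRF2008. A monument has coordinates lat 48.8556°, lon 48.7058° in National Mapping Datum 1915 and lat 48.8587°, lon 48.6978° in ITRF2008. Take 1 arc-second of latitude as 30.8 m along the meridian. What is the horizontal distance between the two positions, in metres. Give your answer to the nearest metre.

677 m

Δφ = 48.8587° − 48.8556° = +0.0031°; Δλ = 48.6978° − 48.7058° = -0.0080°.
1° of latitude = 3600 × 30.80 = 110880 m.
ΔN = Δφ × 110880 = 343.7 m; ΔE = Δλ × 110880 × cos(48.8556°) = -0.0080 × 110880 × 0.657959 = -583.6 m.
Distance = √(ΔE² + ΔN²) = √((-583.6)² + 343.7²) = 677.3 m.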